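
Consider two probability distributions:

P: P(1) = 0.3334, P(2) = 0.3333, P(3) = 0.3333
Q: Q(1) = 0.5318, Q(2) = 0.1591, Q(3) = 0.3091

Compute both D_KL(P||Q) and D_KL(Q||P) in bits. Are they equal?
D_KL(P||Q) = 0.1673 bits, D_KL(Q||P) = 0.1549 bits. No, they are not equal.

D_KL(P||Q) = Σ P(x) log₂(P(x)/Q(x))

Computing term by term:
  P(1)·log₂(P(1)/Q(1)) = 0.3334·log₂(0.3334/0.5318) = -0.22459
  P(2)·log₂(P(2)/Q(2)) = 0.3333·log₂(0.3333/0.1591) = 0.35559
  P(3)·log₂(P(3)/Q(3)) = 0.3333·log₂(0.3333/0.3091) = 0.03625

D_KL(P||Q) = -0.22459 + 0.35559 + 0.03625 = 0.16725 ≈ 0.1673 bits

D_KL(Q||P) = Σ Q(x) log₂(Q(x)/P(x))

Computing term by term:
  Q(1)·log₂(Q(1)/P(1)) = 0.5318·log₂(0.5318/0.3334) = 0.35824
  Q(2)·log₂(Q(2)/P(2)) = 0.1591·log₂(0.1591/0.3333) = -0.16974
  Q(3)·log₂(Q(3)/P(3)) = 0.3091·log₂(0.3091/0.3333) = -0.03361

D_KL(Q||P) = 0.35824 - 0.16974 - 0.03361 = 0.15489 ≈ 0.1549 bits

These are NOT equal (difference: 0.0124 bits). KL divergence is asymmetric: D_KL(P||Q) ≠ D_KL(Q||P) in general.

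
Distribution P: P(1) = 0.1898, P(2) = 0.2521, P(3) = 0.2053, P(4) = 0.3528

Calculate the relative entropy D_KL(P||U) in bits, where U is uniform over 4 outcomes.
0.0446 bits

U(i) = 1/4 for all i

D_KL(P||U) = Σ P(x) log₂(P(x) / (1/4))
           = Σ P(x) log₂(P(x)) + log₂(4)
           = log₂(4) - H(P)

H(P) = -Σ P(x) log₂(P(x)):
  -P(1)·log₂(P(1)) = -(0.1898)·log₂(0.1898) = 0.45504
  -P(2)·log₂(P(2)) = -(0.2521)·log₂(0.2521) = 0.50116
  -P(3)·log₂(P(3)) = -(0.2053)·log₂(0.2053) = 0.46895
  -P(4)·log₂(P(4)) = -(0.3528)·log₂(0.3528) = 0.53029
H(P) = 0.45504 + 0.50116 + 0.46895 + 0.53029 = 1.95544 bits

log₂(4) = 2.00000 bits

D_KL(P||U) = 2.00000 - 1.95544 = 0.04456 ≈ 0.0446 bits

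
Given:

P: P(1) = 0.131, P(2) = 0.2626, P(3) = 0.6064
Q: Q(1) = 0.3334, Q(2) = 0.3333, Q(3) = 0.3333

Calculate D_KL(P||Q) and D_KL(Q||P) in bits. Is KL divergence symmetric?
D_KL(P||Q) = 0.2567 bits, D_KL(Q||P) = 0.2762 bits. No, KL divergence is not symmetric.

D_KL(P||Q) = Σ P(x) log₂(P(x)/Q(x))

Computing term by term:
  P(1)·log₂(P(1)/Q(1)) = 0.131·log₂(0.131/0.3334) = -0.17655
  P(2)·log₂(P(2)/Q(2)) = 0.2626·log₂(0.2626/0.3333) = -0.09032
  P(3)·log₂(P(3)/Q(3)) = 0.6064·log₂(0.6064/0.3333) = 0.52360

D_KL(P||Q) = -0.17655 - 0.09032 + 0.52360 = 0.25673 ≈ 0.2567 bits

D_KL(Q||P) = Σ Q(x) log₂(Q(x)/P(x))

Computing term by term:
  Q(1)·log₂(Q(1)/P(1)) = 0.3334·log₂(0.3334/0.131) = 0.44932
  Q(2)·log₂(Q(2)/P(2)) = 0.3333·log₂(0.3333/0.2626) = 0.11464
  Q(3)·log₂(Q(3)/P(3)) = 0.3333·log₂(0.3333/0.6064) = -0.28779

D_KL(Q||P) = 0.44932 + 0.11464 - 0.28779 = 0.27617 ≈ 0.2762 bits

These are NOT equal (difference: 0.0195 bits). KL divergence is asymmetric: D_KL(P||Q) ≠ D_KL(Q||P) in general.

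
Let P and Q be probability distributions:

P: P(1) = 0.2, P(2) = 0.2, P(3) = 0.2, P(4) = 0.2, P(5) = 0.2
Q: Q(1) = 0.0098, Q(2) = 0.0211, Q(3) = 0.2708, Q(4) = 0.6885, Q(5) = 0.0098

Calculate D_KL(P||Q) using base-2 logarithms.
1.9452 bits

D_KL(P||Q) = Σ P(x) log₂(P(x)/Q(x))

Computing term by term:
  P(1)·log₂(P(1)/Q(1)) = 0.2·log₂(0.2/0.0098) = 0.87021
  P(2)·log₂(P(2)/Q(2)) = 0.2·log₂(0.2/0.0211) = 0.64894
  P(3)·log₂(P(3)/Q(3)) = 0.2·log₂(0.2/0.2708) = -0.08745
  P(4)·log₂(P(4)/Q(4)) = 0.2·log₂(0.2/0.6885) = -0.35669
  P(5)·log₂(P(5)/Q(5)) = 0.2·log₂(0.2/0.0098) = 0.87021

D_KL(P||Q) = 0.87021 + 0.64894 - 0.08745 - 0.35669 + 0.87021 = 1.94522 ≈ 1.9452 bits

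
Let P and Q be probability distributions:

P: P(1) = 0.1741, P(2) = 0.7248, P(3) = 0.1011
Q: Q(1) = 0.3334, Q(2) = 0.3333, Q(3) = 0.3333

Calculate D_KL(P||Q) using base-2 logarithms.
0.4751 bits

D_KL(P||Q) = Σ P(x) log₂(P(x)/Q(x))

Computing term by term:
  P(1)·log₂(P(1)/Q(1)) = 0.1741·log₂(0.1741/0.3334) = -0.16319
  P(2)·log₂(P(2)/Q(2)) = 0.7248·log₂(0.7248/0.3333) = 0.81233
  P(3)·log₂(P(3)/Q(3)) = 0.1011·log₂(0.1011/0.3333) = -0.17400

D_KL(P||Q) = -0.16319 + 0.81233 - 0.17400 = 0.47514 ≈ 0.4751 bits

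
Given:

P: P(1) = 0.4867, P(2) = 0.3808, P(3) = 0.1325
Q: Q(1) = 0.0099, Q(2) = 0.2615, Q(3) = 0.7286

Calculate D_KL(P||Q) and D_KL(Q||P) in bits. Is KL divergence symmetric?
D_KL(P||Q) = 2.6156 bits, D_KL(Q||P) = 1.5943 bits. No, KL divergence is not symmetric.

D_KL(P||Q) = Σ P(x) log₂(P(x)/Q(x))

Computing term by term:
  P(1)·log₂(P(1)/Q(1)) = 0.4867·log₂(0.4867/0.0099) = 2.73499
  P(2)·log₂(P(2)/Q(2)) = 0.3808·log₂(0.3808/0.2615) = 0.20648
  P(3)·log₂(P(3)/Q(3)) = 0.1325·log₂(0.1325/0.7286) = -0.32584

D_KL(P||Q) = 2.73499 + 0.20648 - 0.32584 = 2.61563 ≈ 2.6156 bits

D_KL(Q||P) = Σ Q(x) log₂(Q(x)/P(x))

Computing term by term:
  Q(1)·log₂(Q(1)/P(1)) = 0.0099·log₂(0.0099/0.4867) = -0.05563
  Q(2)·log₂(Q(2)/P(2)) = 0.2615·log₂(0.2615/0.3808) = -0.14179
  Q(3)·log₂(Q(3)/P(3)) = 0.7286·log₂(0.7286/0.1325) = 1.79173

D_KL(Q||P) = -0.05563 - 0.14179 + 1.79173 = 1.59431 ≈ 1.5943 bits

These are NOT equal (difference: 1.0213 bits). KL divergence is asymmetric: D_KL(P||Q) ≠ D_KL(Q||P) in general.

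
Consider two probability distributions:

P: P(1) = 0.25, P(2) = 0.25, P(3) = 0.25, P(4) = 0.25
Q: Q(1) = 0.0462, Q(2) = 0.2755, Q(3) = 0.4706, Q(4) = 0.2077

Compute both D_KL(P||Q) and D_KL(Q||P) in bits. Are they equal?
D_KL(P||Q) = 0.4127 bits, D_KL(Q||P) = 0.3000 bits. No, they are not equal.

D_KL(P||Q) = Σ P(x) log₂(P(x)/Q(x))

Computing term by term:
  P(1)·log₂(P(1)/Q(1)) = 0.25·log₂(0.25/0.0462) = 0.60899
  P(2)·log₂(P(2)/Q(2)) = 0.25·log₂(0.25/0.2755) = -0.03503
  P(3)·log₂(P(3)/Q(3)) = 0.25·log₂(0.25/0.4706) = -0.22814
  P(4)·log₂(P(4)/Q(4)) = 0.25·log₂(0.25/0.2077) = 0.06686

D_KL(P||Q) = 0.60899 - 0.03503 - 0.22814 + 0.06686 = 0.41268 ≈ 0.4127 bits

D_KL(Q||P) = Σ Q(x) log₂(Q(x)/P(x))

Computing term by term:
  Q(1)·log₂(Q(1)/P(1)) = 0.0462·log₂(0.0462/0.25) = -0.11254
  Q(2)·log₂(Q(2)/P(2)) = 0.2755·log₂(0.2755/0.25) = 0.03860
  Q(3)·log₂(Q(3)/P(3)) = 0.4706·log₂(0.4706/0.25) = 0.42946
  Q(4)·log₂(Q(4)/P(4)) = 0.2077·log₂(0.2077/0.25) = -0.05554

D_KL(Q||P) = -0.11254 + 0.03860 + 0.42946 - 0.05554 = 0.29998 ≈ 0.3000 bits

These are NOT equal (difference: 0.1127 bits). KL divergence is asymmetric: D_KL(P||Q) ≠ D_KL(Q||P) in general.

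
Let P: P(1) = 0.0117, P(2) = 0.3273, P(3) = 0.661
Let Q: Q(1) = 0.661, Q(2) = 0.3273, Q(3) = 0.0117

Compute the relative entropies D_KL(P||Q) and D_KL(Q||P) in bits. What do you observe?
D_KL(P||Q) = 3.7790 bits, D_KL(Q||P) = 3.7790 bits. The two directions give the same value here, because Q is a self-inverse relabeling of P; in general KL divergence is asymmetric.

D_KL(P||Q) = Σ P(x) log₂(P(x)/Q(x))

Computing term by term:
  P(1)·log₂(P(1)/Q(1)) = 0.0117·log₂(0.0117/0.661) = -0.06809
  P(2)·log₂(P(2)/Q(2)) = 0.3273·log₂(0.3273/0.3273) = 0.00000
  P(3)·log₂(P(3)/Q(3)) = 0.661·log₂(0.661/0.0117) = 3.84707

D_KL(P||Q) = -0.06809 + 0.00000 + 3.84707 = 3.77898 ≈ 3.7790 bits

D_KL(Q||P) = Σ Q(x) log₂(Q(x)/P(x))

Computing term by term:
  Q(1)·log₂(Q(1)/P(1)) = 0.661·log₂(0.661/0.0117) = 3.84707
  Q(2)·log₂(Q(2)/P(2)) = 0.3273·log₂(0.3273/0.3273) = 0.00000
  Q(3)·log₂(Q(3)/P(3)) = 0.0117·log₂(0.0117/0.661) = -0.06809

D_KL(Q||P) = 3.84707 + 0.00000 - 0.06809 = 3.77898 ≈ 3.7790 bits

These ARE equal here. Q is P with outcomes relabeled (Q(1) = P(3), Q(3) = P(1)) by a relabeling that is its own inverse, so the two sums contain exactly the same terms in a different order. This is a special case — KL divergence is not symmetric in general: D_KL(P||Q) ≠ D_KL(Q||P) for most P, Q.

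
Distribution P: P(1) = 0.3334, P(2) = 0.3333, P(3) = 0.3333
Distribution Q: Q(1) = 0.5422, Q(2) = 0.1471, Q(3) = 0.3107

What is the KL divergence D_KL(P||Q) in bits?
0.1932 bits

D_KL(P||Q) = Σ P(x) log₂(P(x)/Q(x))

Computing term by term:
  P(1)·log₂(P(1)/Q(1)) = 0.3334·log₂(0.3334/0.5422) = -0.23390
  P(2)·log₂(P(2)/Q(2)) = 0.3333·log₂(0.3333/0.1471) = 0.39330
  P(3)·log₂(P(3)/Q(3)) = 0.3333·log₂(0.3333/0.3107) = 0.03376

D_KL(P||Q) = -0.23390 + 0.39330 + 0.03376 = 0.19316 ≈ 0.1932 bits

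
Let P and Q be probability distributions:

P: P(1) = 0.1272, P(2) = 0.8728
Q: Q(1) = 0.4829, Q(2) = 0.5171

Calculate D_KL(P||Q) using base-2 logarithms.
0.4143 bits

D_KL(P||Q) = Σ P(x) log₂(P(x)/Q(x))

Computing term by term:
  P(1)·log₂(P(1)/Q(1)) = 0.1272·log₂(0.1272/0.4829) = -0.24481
  P(2)·log₂(P(2)/Q(2)) = 0.8728·log₂(0.8728/0.5171) = 0.65915

D_KL(P||Q) = -0.24481 + 0.65915 = 0.41434 ≈ 0.4143 bits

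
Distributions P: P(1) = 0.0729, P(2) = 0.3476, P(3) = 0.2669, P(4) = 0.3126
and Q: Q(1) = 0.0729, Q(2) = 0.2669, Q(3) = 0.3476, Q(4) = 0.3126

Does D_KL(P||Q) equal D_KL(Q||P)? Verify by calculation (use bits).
D_KL(P||Q) = 0.0308 bits, D_KL(Q||P) = 0.0308 bits. Yes — for this pair D_KL(P||Q) = D_KL(Q||P).

D_KL(P||Q) = Σ P(x) log₂(P(x)/Q(x))

Computing term by term:
  P(1)·log₂(P(1)/Q(1)) = 0.0729·log₂(0.0729/0.0729) = 0.00000
  P(2)·log₂(P(2)/Q(2)) = 0.3476·log₂(0.3476/0.2669) = 0.13248
  P(3)·log₂(P(3)/Q(3)) = 0.2669·log₂(0.2669/0.3476) = -0.10172
  P(4)·log₂(P(4)/Q(4)) = 0.3126·log₂(0.3126/0.3126) = 0.00000

D_KL(P||Q) = 0.00000 + 0.13248 - 0.10172 + 0.00000 = 0.03076 ≈ 0.0308 bits

D_KL(Q||P) = Σ Q(x) log₂(Q(x)/P(x))

Computing term by term:
  Q(1)·log₂(Q(1)/P(1)) = 0.0729·log₂(0.0729/0.0729) = 0.00000
  Q(2)·log₂(Q(2)/P(2)) = 0.2669·log₂(0.2669/0.3476) = -0.10172
  Q(3)·log₂(Q(3)/P(3)) = 0.3476·log₂(0.3476/0.2669) = 0.13248
  Q(4)·log₂(Q(4)/P(4)) = 0.3126·log₂(0.3126/0.3126) = 0.00000

D_KL(Q||P) = 0.00000 - 0.10172 + 0.13248 + 0.00000 = 0.03076 ≈ 0.0308 bits

These ARE equal here. Q is P with outcomes relabeled (Q(2) = P(3), Q(3) = P(2)) by a relabeling that is its own inverse, so the two sums contain exactly the same terms in a different order. This is a special case — KL divergence is not symmetric in general: D_KL(P||Q) ≠ D_KL(Q||P) for most P, Q.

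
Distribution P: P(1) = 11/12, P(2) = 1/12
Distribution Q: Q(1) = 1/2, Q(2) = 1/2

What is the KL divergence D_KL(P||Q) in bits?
0.5862 bits

D_KL(P||Q) = Σ P(x) log₂(P(x)/Q(x))

Computing term by term:
  P(1)·log₂(P(1)/Q(1)) = (11/12)·log₂((11/12)/(1/2)) = 0.80160
  P(2)·log₂(P(2)/Q(2)) = (1/12)·log₂((1/12)/(1/2)) = -0.21541

D_KL(P||Q) = 0.80160 - 0.21541 = 0.58619 ≈ 0.5862 bits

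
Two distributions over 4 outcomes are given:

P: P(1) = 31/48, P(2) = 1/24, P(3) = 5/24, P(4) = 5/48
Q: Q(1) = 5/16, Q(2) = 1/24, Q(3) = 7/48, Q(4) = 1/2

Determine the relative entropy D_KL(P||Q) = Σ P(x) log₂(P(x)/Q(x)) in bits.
0.5479 bits

D_KL(P||Q) = Σ P(x) log₂(P(x)/Q(x))

Computing term by term:
  P(1)·log₂(P(1)/Q(1)) = (31/48)·log₂((31/48)/(5/16)) = 0.67638
  P(2)·log₂(P(2)/Q(2)) = (1/24)·log₂((1/24)/(1/24)) = 0.00000
  P(3)·log₂(P(3)/Q(3)) = (5/24)·log₂((5/24)/(7/48)) = 0.10720
  P(4)·log₂(P(4)/Q(4)) = (5/48)·log₂((5/48)/(1/2)) = -0.23573

D_KL(P||Q) = 0.67638 + 0.00000 + 0.10720 - 0.23573 = 0.54785 ≈ 0.5479 bits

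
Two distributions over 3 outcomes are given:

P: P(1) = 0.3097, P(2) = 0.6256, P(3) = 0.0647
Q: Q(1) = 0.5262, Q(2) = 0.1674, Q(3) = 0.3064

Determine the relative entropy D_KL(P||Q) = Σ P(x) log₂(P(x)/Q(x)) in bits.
0.8079 bits

D_KL(P||Q) = Σ P(x) log₂(P(x)/Q(x))

Computing term by term:
  P(1)·log₂(P(1)/Q(1)) = 0.3097·log₂(0.3097/0.5262) = -0.23684
  P(2)·log₂(P(2)/Q(2)) = 0.6256·log₂(0.6256/0.1674) = 1.18985
  P(3)·log₂(P(3)/Q(3)) = 0.0647·log₂(0.0647/0.3064) = -0.14516

D_KL(P||Q) = -0.23684 + 1.18985 - 0.14516 = 0.80785 ≈ 0.8079 bits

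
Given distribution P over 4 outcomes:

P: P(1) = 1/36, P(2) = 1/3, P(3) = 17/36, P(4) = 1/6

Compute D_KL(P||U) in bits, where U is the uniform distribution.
0.3861 bits

U(i) = 1/4 for all i

D_KL(P||U) = Σ P(x) log₂(P(x) / (1/4))
           = Σ P(x) log₂(P(x)) + log₂(4)
           = log₂(4) - H(P)

H(P) = -Σ P(x) log₂(P(x)):
  -P(1)·log₂(P(1)) = -(1/36)·log₂(1/36) = 0.14361
  -P(2)·log₂(P(2)) = -(1/3)·log₂(1/3) = 0.52832
  -P(3)·log₂(P(3)) = -(17/36)·log₂(17/36) = 0.51116
  -P(4)·log₂(P(4)) = -(1/6)·log₂(1/6) = 0.43083
H(P) = 0.14361 + 0.52832 + 0.51116 + 0.43083 = 1.61392 bits

log₂(4) = 2.00000 bits

D_KL(P||U) = 2.00000 - 1.61392 = 0.38608 ≈ 0.3861 bits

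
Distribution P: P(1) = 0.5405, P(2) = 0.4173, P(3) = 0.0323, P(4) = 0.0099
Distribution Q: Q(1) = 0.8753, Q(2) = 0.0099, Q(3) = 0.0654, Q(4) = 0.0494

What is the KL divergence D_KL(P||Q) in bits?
1.8206 bits

D_KL(P||Q) = Σ P(x) log₂(P(x)/Q(x))

Computing term by term:
  P(1)·log₂(P(1)/Q(1)) = 0.5405·log₂(0.5405/0.8753) = -0.37591
  P(2)·log₂(P(2)/Q(2)) = 0.4173·log₂(0.4173/0.0099) = 2.25238
  P(3)·log₂(P(3)/Q(3)) = 0.0323·log₂(0.0323/0.0654) = -0.03287
  P(4)·log₂(P(4)/Q(4)) = 0.0099·log₂(0.0099/0.0494) = -0.02296

D_KL(P||Q) = -0.37591 + 2.25238 - 0.03287 - 0.02296 = 1.82064 ≈ 1.8206 bits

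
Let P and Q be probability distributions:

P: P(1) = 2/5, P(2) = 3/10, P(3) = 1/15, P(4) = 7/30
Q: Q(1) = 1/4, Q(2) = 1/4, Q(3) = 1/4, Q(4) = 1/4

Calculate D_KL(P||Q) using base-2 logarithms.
0.1998 bits

D_KL(P||Q) = Σ P(x) log₂(P(x)/Q(x))

Computing term by term:
  P(1)·log₂(P(1)/Q(1)) = (2/5)·log₂((2/5)/(1/4)) = 0.27123
  P(2)·log₂(P(2)/Q(2)) = (3/10)·log₂((3/10)/(1/4)) = 0.07891
  P(3)·log₂(P(3)/Q(3)) = (1/15)·log₂((1/15)/(1/4)) = -0.12713
  P(4)·log₂(P(4)/Q(4)) = (7/30)·log₂((7/30)/(1/4)) = -0.02322

D_KL(P||Q) = 0.27123 + 0.07891 - 0.12713 - 0.02322 = 0.19979 ≈ 0.1998 bits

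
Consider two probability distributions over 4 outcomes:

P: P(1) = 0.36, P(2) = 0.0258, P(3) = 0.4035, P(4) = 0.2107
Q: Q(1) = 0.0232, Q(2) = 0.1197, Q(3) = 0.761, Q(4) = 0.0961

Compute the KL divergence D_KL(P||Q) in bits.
1.2363 bits

D_KL(P||Q) = Σ P(x) log₂(P(x)/Q(x))

Computing term by term:
  P(1)·log₂(P(1)/Q(1)) = 0.36·log₂(0.36/0.0232) = 1.42409
  P(2)·log₂(P(2)/Q(2)) = 0.0258·log₂(0.0258/0.1197) = -0.05712
  P(3)·log₂(P(3)/Q(3)) = 0.4035·log₂(0.4035/0.761) = -0.36933
  P(4)·log₂(P(4)/Q(4)) = 0.2107·log₂(0.2107/0.0961) = 0.23864

D_KL(P||Q) = 1.42409 - 0.05712 - 0.36933 + 0.23864 = 1.23628 ≈ 1.2363 bits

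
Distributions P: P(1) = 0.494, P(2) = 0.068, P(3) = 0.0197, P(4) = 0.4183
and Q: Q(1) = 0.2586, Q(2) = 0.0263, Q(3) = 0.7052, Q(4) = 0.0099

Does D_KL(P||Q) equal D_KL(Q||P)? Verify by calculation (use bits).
D_KL(P||Q) = 2.7120 bits, D_KL(Q||P) = 3.3091 bits. No — D_KL(P||Q) ≠ D_KL(Q||P) for this pair.

D_KL(P||Q) = Σ P(x) log₂(P(x)/Q(x))

Computing term by term:
  P(1)·log₂(P(1)/Q(1)) = 0.494·log₂(0.494/0.2586) = 0.46129
  P(2)·log₂(P(2)/Q(2)) = 0.068·log₂(0.068/0.0263) = 0.09319
  P(3)·log₂(P(3)/Q(3)) = 0.0197·log₂(0.0197/0.7052) = -0.10169
  P(4)·log₂(P(4)/Q(4)) = 0.4183·log₂(0.4183/0.0099) = 2.25922

D_KL(P||Q) = 0.46129 + 0.09319 - 0.10169 + 2.25922 = 2.71201 ≈ 2.7120 bits

D_KL(Q||P) = Σ Q(x) log₂(Q(x)/P(x))

Computing term by term:
  Q(1)·log₂(Q(1)/P(1)) = 0.2586·log₂(0.2586/0.494) = -0.24148
  Q(2)·log₂(Q(2)/P(2)) = 0.0263·log₂(0.0263/0.068) = -0.03604
  Q(3)·log₂(Q(3)/P(3)) = 0.7052·log₂(0.7052/0.0197) = 3.64008
  Q(4)·log₂(Q(4)/P(4)) = 0.0099·log₂(0.0099/0.4183) = -0.05347

D_KL(Q||P) = -0.24148 - 0.03604 + 3.64008 - 0.05347 = 3.30909 ≈ 3.3091 bits

These are NOT equal (difference: 0.5971 bits). KL divergence is asymmetric: D_KL(P||Q) ≠ D_KL(Q||P) in general.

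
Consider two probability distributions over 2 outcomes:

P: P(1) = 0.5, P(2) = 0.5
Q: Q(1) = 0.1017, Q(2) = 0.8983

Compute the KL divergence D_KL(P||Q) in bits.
0.7262 bits

D_KL(P||Q) = Σ P(x) log₂(P(x)/Q(x))

Computing term by term:
  P(1)·log₂(P(1)/Q(1)) = 0.5·log₂(0.5/0.1017) = 1.14880
  P(2)·log₂(P(2)/Q(2)) = 0.5·log₂(0.5/0.8983) = -0.42263

D_KL(P||Q) = 1.14880 - 0.42263 = 0.72617 ≈ 0.7262 bits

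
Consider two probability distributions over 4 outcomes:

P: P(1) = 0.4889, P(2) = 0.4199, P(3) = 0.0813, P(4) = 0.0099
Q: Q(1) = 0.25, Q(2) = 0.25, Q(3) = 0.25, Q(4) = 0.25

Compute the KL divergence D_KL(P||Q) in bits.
0.6093 bits

D_KL(P||Q) = Σ P(x) log₂(P(x)/Q(x))

Computing term by term:
  P(1)·log₂(P(1)/Q(1)) = 0.4889·log₂(0.4889/0.25) = 0.47307
  P(2)·log₂(P(2)/Q(2)) = 0.4199·log₂(0.4199/0.25) = 0.31413
  P(3)·log₂(P(3)/Q(3)) = 0.0813·log₂(0.0813/0.25) = -0.13175
  P(4)·log₂(P(4)/Q(4)) = 0.0099·log₂(0.0099/0.25) = -0.04612

D_KL(P||Q) = 0.47307 + 0.31413 - 0.13175 - 0.04612 = 0.60933 ≈ 0.6093 bits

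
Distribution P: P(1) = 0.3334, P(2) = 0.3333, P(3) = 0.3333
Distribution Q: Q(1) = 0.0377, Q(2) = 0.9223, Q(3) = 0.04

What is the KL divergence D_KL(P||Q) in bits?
1.5785 bits

D_KL(P||Q) = Σ P(x) log₂(P(x)/Q(x))

Computing term by term:
  P(1)·log₂(P(1)/Q(1)) = 0.3334·log₂(0.3334/0.0377) = 1.04842
  P(2)·log₂(P(2)/Q(2)) = 0.3333·log₂(0.3333/0.9223) = -0.48942
  P(3)·log₂(P(3)/Q(3)) = 0.3333·log₂(0.3333/0.04) = 1.01948

D_KL(P||Q) = 1.04842 - 0.48942 + 1.01948 = 1.57848 ≈ 1.5785 bits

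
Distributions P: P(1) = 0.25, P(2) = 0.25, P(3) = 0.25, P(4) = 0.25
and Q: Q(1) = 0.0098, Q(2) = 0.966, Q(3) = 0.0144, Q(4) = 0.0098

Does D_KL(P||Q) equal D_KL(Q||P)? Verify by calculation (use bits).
D_KL(P||Q) = 2.8784 bits, D_KL(Q||P) = 1.7329 bits. No — D_KL(P||Q) ≠ D_KL(Q||P) for this pair.

D_KL(P||Q) = Σ P(x) log₂(P(x)/Q(x))

Computing term by term:
  P(1)·log₂(P(1)/Q(1)) = 0.25·log₂(0.25/0.0098) = 1.16825
  P(2)·log₂(P(2)/Q(2)) = 0.25·log₂(0.25/0.966) = -0.48752
  P(3)·log₂(P(3)/Q(3)) = 0.25·log₂(0.25/0.0144) = 1.02945
  P(4)·log₂(P(4)/Q(4)) = 0.25·log₂(0.25/0.0098) = 1.16825

D_KL(P||Q) = 1.16825 - 0.48752 + 1.02945 + 1.16825 = 2.87843 ≈ 2.8784 bits

D_KL(Q||P) = Σ Q(x) log₂(Q(x)/P(x))

Computing term by term:
  Q(1)·log₂(Q(1)/P(1)) = 0.0098·log₂(0.0098/0.25) = -0.04580
  Q(2)·log₂(Q(2)/P(2)) = 0.966·log₂(0.966/0.25) = 1.88379
  Q(3)·log₂(Q(3)/P(3)) = 0.0144·log₂(0.0144/0.25) = -0.05930
  Q(4)·log₂(Q(4)/P(4)) = 0.0098·log₂(0.0098/0.25) = -0.04580

D_KL(Q||P) = -0.04580 + 1.88379 - 0.05930 - 0.04580 = 1.73289 ≈ 1.7329 bits

These are NOT equal (difference: 1.1455 bits). KL divergence is asymmetric: D_KL(P||Q) ≠ D_KL(Q||P) in general.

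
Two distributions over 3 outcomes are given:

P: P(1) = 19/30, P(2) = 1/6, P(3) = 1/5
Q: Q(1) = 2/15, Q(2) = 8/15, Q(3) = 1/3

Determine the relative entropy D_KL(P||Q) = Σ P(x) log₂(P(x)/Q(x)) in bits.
0.9966 bits

D_KL(P||Q) = Σ P(x) log₂(P(x)/Q(x))

Computing term by term:
  P(1)·log₂(P(1)/Q(1)) = (19/30)·log₂((19/30)/(2/15)) = 1.42369
  P(2)·log₂(P(2)/Q(2)) = (1/6)·log₂((1/6)/(8/15)) = -0.27968
  P(3)·log₂(P(3)/Q(3)) = (1/5)·log₂((1/5)/(1/3)) = -0.14739

D_KL(P||Q) = 1.42369 - 0.27968 - 0.14739 = 0.99662 ≈ 0.9966 bits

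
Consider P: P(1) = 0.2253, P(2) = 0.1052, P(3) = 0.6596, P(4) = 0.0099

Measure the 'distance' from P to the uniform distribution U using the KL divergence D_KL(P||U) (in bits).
0.7119 bits

U(i) = 1/4 for all i

D_KL(P||U) = Σ P(x) log₂(P(x) / (1/4))
           = Σ P(x) log₂(P(x)) + log₂(4)
           = log₂(4) - H(P)

H(P) = -Σ P(x) log₂(P(x)):
  -P(1)·log₂(P(1)) = -(0.2253)·log₂(0.2253) = 0.48441
  -P(2)·log₂(P(2)) = -(0.1052)·log₂(0.1052) = 0.34177
  -P(3)·log₂(P(3)) = -(0.6596)·log₂(0.6596) = 0.39598
  -P(4)·log₂(P(4)) = -(0.0099)·log₂(0.0099) = 0.06592
H(P) = 0.48441 + 0.34177 + 0.39598 + 0.06592 = 1.28808 bits

log₂(4) = 2.00000 bits

D_KL(P||U) = 2.00000 - 1.28808 = 0.71192 ≈ 0.7119 bits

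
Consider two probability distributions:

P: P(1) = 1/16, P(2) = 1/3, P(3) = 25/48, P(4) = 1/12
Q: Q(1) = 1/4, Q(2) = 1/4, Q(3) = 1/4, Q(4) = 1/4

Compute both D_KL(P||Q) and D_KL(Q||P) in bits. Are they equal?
D_KL(P||Q) = 0.4328 bits, D_KL(Q||P) = 0.5278 bits. No, they are not equal.

D_KL(P||Q) = Σ P(x) log₂(P(x)/Q(x))

Computing term by term:
  P(1)·log₂(P(1)/Q(1)) = (1/16)·log₂((1/16)/(1/4)) = -0.12500
  P(2)·log₂(P(2)/Q(2)) = (1/3)·log₂((1/3)/(1/4)) = 0.13835
  P(3)·log₂(P(3)/Q(3)) = (25/48)·log₂((25/48)/(1/4)) = 0.55151
  P(4)·log₂(P(4)/Q(4)) = (1/12)·log₂((1/12)/(1/4)) = -0.13208

D_KL(P||Q) = -0.12500 + 0.13835 + 0.55151 - 0.13208 = 0.43278 ≈ 0.4328 bits

D_KL(Q||P) = Σ Q(x) log₂(Q(x)/P(x))

Computing term by term:
  Q(1)·log₂(Q(1)/P(1)) = (1/4)·log₂((1/4)/(1/16)) = 0.50000
  Q(2)·log₂(Q(2)/P(2)) = (1/4)·log₂((1/4)/(1/3)) = -0.10376
  Q(3)·log₂(Q(3)/P(3)) = (1/4)·log₂((1/4)/(25/48)) = -0.26472
  Q(4)·log₂(Q(4)/P(4)) = (1/4)·log₂((1/4)/(1/12)) = 0.39624

D_KL(Q||P) = 0.50000 - 0.10376 - 0.26472 + 0.39624 = 0.52776 ≈ 0.5278 bits

These are NOT equal (difference: 0.0950 bits). KL divergence is asymmetric: D_KL(P||Q) ≠ D_KL(Q||P) in general.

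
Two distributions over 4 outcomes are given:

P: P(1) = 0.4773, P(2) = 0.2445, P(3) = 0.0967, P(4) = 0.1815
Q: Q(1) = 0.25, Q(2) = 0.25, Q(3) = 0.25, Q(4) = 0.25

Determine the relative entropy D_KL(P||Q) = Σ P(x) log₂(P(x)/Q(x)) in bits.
0.2211 bits

D_KL(P||Q) = Σ P(x) log₂(P(x)/Q(x))

Computing term by term:
  P(1)·log₂(P(1)/Q(1)) = 0.4773·log₂(0.4773/0.25) = 0.44531
  P(2)·log₂(P(2)/Q(2)) = 0.2445·log₂(0.2445/0.25) = -0.00785
  P(3)·log₂(P(3)/Q(3)) = 0.0967·log₂(0.0967/0.25) = -0.13251
  P(4)·log₂(P(4)/Q(4)) = 0.1815·log₂(0.1815/0.25) = -0.08385

D_KL(P||Q) = 0.44531 - 0.00785 - 0.13251 - 0.08385 = 0.22110 ≈ 0.2211 bits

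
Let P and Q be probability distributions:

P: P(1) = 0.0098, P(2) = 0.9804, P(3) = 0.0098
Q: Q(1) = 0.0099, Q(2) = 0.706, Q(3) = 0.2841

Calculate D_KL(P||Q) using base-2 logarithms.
0.4167 bits

D_KL(P||Q) = Σ P(x) log₂(P(x)/Q(x))

Computing term by term:
  P(1)·log₂(P(1)/Q(1)) = 0.0098·log₂(0.0098/0.0099) = -0.00014
  P(2)·log₂(P(2)/Q(2)) = 0.9804·log₂(0.9804/0.706) = 0.46442
  P(3)·log₂(P(3)/Q(3)) = 0.0098·log₂(0.0098/0.2841) = -0.04760

D_KL(P||Q) = -0.00014 + 0.46442 - 0.04760 = 0.41668 ≈ 0.4167 bits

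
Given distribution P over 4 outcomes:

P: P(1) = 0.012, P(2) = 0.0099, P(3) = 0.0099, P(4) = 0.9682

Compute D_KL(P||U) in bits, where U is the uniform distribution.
1.7465 bits

U(i) = 1/4 for all i

D_KL(P||U) = Σ P(x) log₂(P(x) / (1/4))
           = Σ P(x) log₂(P(x)) + log₂(4)
           = log₂(4) - H(P)

H(P) = -Σ P(x) log₂(P(x)):
  -P(1)·log₂(P(1)) = -(0.012)·log₂(0.012) = 0.07657
  -P(2)·log₂(P(2)) = -(0.0099)·log₂(0.0099) = 0.06592
  -P(3)·log₂(P(3)) = -(0.0099)·log₂(0.0099) = 0.06592
  -P(4)·log₂(P(4)) = -(0.9682)·log₂(0.9682) = 0.04514
H(P) = 0.07657 + 0.06592 + 0.06592 + 0.04514 = 0.25355 bits

log₂(4) = 2.00000 bits

D_KL(P||U) = 2.00000 - 0.25355 = 1.74645 ≈ 1.7465 bits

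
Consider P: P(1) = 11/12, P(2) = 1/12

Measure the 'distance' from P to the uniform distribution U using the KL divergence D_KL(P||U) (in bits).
0.5862 bits

U(i) = 1/2 for all i

D_KL(P||U) = Σ P(x) log₂(P(x) / (1/2))
           = Σ P(x) log₂(P(x)) + log₂(2)
           = log₂(2) - H(P)

H(P) = -Σ P(x) log₂(P(x)):
  -P(1)·log₂(P(1)) = -(11/12)·log₂(11/12) = 0.11507
  -P(2)·log₂(P(2)) = -(1/12)·log₂(1/12) = 0.29875
H(P) = 0.11507 + 0.29875 = 0.41382 bits

log₂(2) = 1.00000 bits

D_KL(P||U) = 1.00000 - 0.41382 = 0.58618 ≈ 0.5862 bits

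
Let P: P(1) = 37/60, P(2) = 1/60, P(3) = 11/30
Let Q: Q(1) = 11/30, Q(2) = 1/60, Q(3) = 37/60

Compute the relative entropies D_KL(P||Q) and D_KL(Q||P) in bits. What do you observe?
D_KL(P||Q) = 0.1875 bits, D_KL(Q||P) = 0.1875 bits. The two directions give the same value here, because Q is a self-inverse relabeling of P; in general KL divergence is asymmetric.

D_KL(P||Q) = Σ P(x) log₂(P(x)/Q(x))

Computing term by term:
  P(1)·log₂(P(1)/Q(1)) = (37/60)·log₂((37/60)/(11/30)) = 0.46251
  P(2)·log₂(P(2)/Q(2)) = (1/60)·log₂((1/60)/(1/60)) = 0.00000
  P(3)·log₂(P(3)/Q(3)) = (11/30)·log₂((11/30)/(37/60)) = -0.27501

D_KL(P||Q) = 0.46251 + 0.00000 - 0.27501 = 0.18750 ≈ 0.1875 bits

D_KL(Q||P) = Σ Q(x) log₂(Q(x)/P(x))

Computing term by term:
  Q(1)·log₂(Q(1)/P(1)) = (11/30)·log₂((11/30)/(37/60)) = -0.27501
  Q(2)·log₂(Q(2)/P(2)) = (1/60)·log₂((1/60)/(1/60)) = 0.00000
  Q(3)·log₂(Q(3)/P(3)) = (37/60)·log₂((37/60)/(11/30)) = 0.46251

D_KL(Q||P) = -0.27501 + 0.00000 + 0.46251 = 0.18750 ≈ 0.1875 bits

These ARE equal here. Q is P with outcomes relabeled (Q(1) = P(3), Q(3) = P(1)) by a relabeling that is its own inverse, so the two sums contain exactly the same terms in a different order. This is a special case — KL divergence is not symmetric in general: D_KL(P||Q) ≠ D_KL(Q||P) for most P, Q.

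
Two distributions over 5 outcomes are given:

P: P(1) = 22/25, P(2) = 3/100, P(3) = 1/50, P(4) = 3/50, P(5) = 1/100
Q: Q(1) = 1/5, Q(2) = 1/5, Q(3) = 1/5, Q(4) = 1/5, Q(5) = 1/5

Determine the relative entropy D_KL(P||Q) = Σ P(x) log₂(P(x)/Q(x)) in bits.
1.5850 bits

D_KL(P||Q) = Σ P(x) log₂(P(x)/Q(x))

Computing term by term:
  P(1)·log₂(P(1)/Q(1)) = (22/25)·log₂((22/25)/(1/5)) = 1.88100
  P(2)·log₂(P(2)/Q(2)) = (3/100)·log₂((3/100)/(1/5)) = -0.08211
  P(3)·log₂(P(3)/Q(3)) = (1/50)·log₂((1/50)/(1/5)) = -0.06644
  P(4)·log₂(P(4)/Q(4)) = (3/50)·log₂((3/50)/(1/5)) = -0.10422
  P(5)·log₂(P(5)/Q(5)) = (1/100)·log₂((1/100)/(1/5)) = -0.04322

D_KL(P||Q) = 1.88100 - 0.08211 - 0.06644 - 0.10422 - 0.04322 = 1.58501 ≈ 1.5850 bits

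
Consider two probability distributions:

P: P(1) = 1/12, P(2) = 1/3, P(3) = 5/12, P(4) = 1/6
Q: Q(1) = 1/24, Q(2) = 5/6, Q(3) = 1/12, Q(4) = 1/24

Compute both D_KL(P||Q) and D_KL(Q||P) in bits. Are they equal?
D_KL(P||Q) = 0.9435 bits, D_KL(Q||P) = 0.7831 bits. No, they are not equal.

D_KL(P||Q) = Σ P(x) log₂(P(x)/Q(x))

Computing term by term:
  P(1)·log₂(P(1)/Q(1)) = (1/12)·log₂((1/12)/(1/24)) = 0.08333
  P(2)·log₂(P(2)/Q(2)) = (1/3)·log₂((1/3)/(5/6)) = -0.44064
  P(3)·log₂(P(3)/Q(3)) = (5/12)·log₂((5/12)/(1/12)) = 0.96747
  P(4)·log₂(P(4)/Q(4)) = (1/6)·log₂((1/6)/(1/24)) = 0.33333

D_KL(P||Q) = 0.08333 - 0.44064 + 0.96747 + 0.33333 = 0.94349 ≈ 0.9435 bits

D_KL(Q||P) = Σ Q(x) log₂(Q(x)/P(x))

Computing term by term:
  Q(1)·log₂(Q(1)/P(1)) = (1/24)·log₂((1/24)/(1/12)) = -0.04167
  Q(2)·log₂(Q(2)/P(2)) = (5/6)·log₂((5/6)/(1/3)) = 1.10161
  Q(3)·log₂(Q(3)/P(3)) = (1/12)·log₂((1/12)/(5/12)) = -0.19349
  Q(4)·log₂(Q(4)/P(4)) = (1/24)·log₂((1/24)/(1/6)) = -0.08333

D_KL(Q||P) = -0.04167 + 1.10161 - 0.19349 - 0.08333 = 0.78312 ≈ 0.7831 bits

These are NOT equal (difference: 0.1604 bits). KL divergence is asymmetric: D_KL(P||Q) ≠ D_KL(Q||P) in general.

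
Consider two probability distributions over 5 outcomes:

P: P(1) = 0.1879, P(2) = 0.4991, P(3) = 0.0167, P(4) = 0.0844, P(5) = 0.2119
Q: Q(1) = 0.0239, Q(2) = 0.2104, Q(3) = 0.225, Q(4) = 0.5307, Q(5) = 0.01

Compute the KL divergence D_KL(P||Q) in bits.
1.8279 bits

D_KL(P||Q) = Σ P(x) log₂(P(x)/Q(x))

Computing term by term:
  P(1)·log₂(P(1)/Q(1)) = 0.1879·log₂(0.1879/0.0239) = 0.55898
  P(2)·log₂(P(2)/Q(2)) = 0.4991·log₂(0.4991/0.2104) = 0.62198
  P(3)·log₂(P(3)/Q(3)) = 0.0167·log₂(0.0167/0.225) = -0.06266
  P(4)·log₂(P(4)/Q(4)) = 0.0844·log₂(0.0844/0.5307) = -0.22388
  P(5)·log₂(P(5)/Q(5)) = 0.2119·log₂(0.2119/0.01) = 0.93349

D_KL(P||Q) = 0.55898 + 0.62198 - 0.06266 - 0.22388 + 0.93349 = 1.82791 ≈ 1.8279 bits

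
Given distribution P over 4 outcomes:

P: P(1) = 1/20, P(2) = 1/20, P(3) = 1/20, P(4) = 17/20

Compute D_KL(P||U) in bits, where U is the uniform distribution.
1.1524 bits

U(i) = 1/4 for all i

D_KL(P||U) = Σ P(x) log₂(P(x) / (1/4))
           = Σ P(x) log₂(P(x)) + log₂(4)
           = log₂(4) - H(P)

H(P) = -Σ P(x) log₂(P(x)):
  -P(1)·log₂(P(1)) = -(1/20)·log₂(1/20) = 0.21610
  -P(2)·log₂(P(2)) = -(1/20)·log₂(1/20) = 0.21610
  -P(3)·log₂(P(3)) = -(1/20)·log₂(1/20) = 0.21610
  -P(4)·log₂(P(4)) = -(17/20)·log₂(17/20) = 0.19930
H(P) = 0.21610 + 0.21610 + 0.21610 + 0.19930 = 0.84760 bits

log₂(4) = 2.00000 bits

D_KL(P||U) = 2.00000 - 0.84760 = 1.15240 ≈ 1.1524 bits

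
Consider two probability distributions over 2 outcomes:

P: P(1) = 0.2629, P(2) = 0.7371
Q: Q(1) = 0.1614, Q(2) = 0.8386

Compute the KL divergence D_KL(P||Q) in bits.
0.0479 bits

D_KL(P||Q) = Σ P(x) log₂(P(x)/Q(x))

Computing term by term:
  P(1)·log₂(P(1)/Q(1)) = 0.2629·log₂(0.2629/0.1614) = 0.18505
  P(2)·log₂(P(2)/Q(2)) = 0.7371·log₂(0.7371/0.8386) = -0.13719

D_KL(P||Q) = 0.18505 - 0.13719 = 0.04786 ≈ 0.0479 bits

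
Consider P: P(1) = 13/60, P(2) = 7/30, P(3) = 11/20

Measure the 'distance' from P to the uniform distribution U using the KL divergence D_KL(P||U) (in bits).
0.1426 bits

U(i) = 1/3 for all i

D_KL(P||U) = Σ P(x) log₂(P(x) / (1/3))
           = Σ P(x) log₂(P(x)) + log₂(3)
           = log₂(3) - H(P)

H(P) = -Σ P(x) log₂(P(x)):
  -P(1)·log₂(P(1)) = -(13/60)·log₂(13/60) = 0.47806
  -P(2)·log₂(P(2)) = -(7/30)·log₂(7/30) = 0.48989
  -P(3)·log₂(P(3)) = -(11/20)·log₂(11/20) = 0.47437
H(P) = 0.47806 + 0.48989 + 0.47437 = 1.44232 bits

log₂(3) = 1.58496 bits

D_KL(P||U) = 1.58496 - 1.44232 = 0.14264 ≈ 0.1426 bits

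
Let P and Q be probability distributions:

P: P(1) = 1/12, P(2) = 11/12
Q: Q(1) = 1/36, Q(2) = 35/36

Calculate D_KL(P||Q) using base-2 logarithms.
0.0543 bits

D_KL(P||Q) = Σ P(x) log₂(P(x)/Q(x))

Computing term by term:
  P(1)·log₂(P(1)/Q(1)) = (1/12)·log₂((1/12)/(1/36)) = 0.13208
  P(2)·log₂(P(2)/Q(2)) = (11/12)·log₂((11/12)/(35/36)) = -0.07781

D_KL(P||Q) = 0.13208 - 0.07781 = 0.05427 ≈ 0.0543 bits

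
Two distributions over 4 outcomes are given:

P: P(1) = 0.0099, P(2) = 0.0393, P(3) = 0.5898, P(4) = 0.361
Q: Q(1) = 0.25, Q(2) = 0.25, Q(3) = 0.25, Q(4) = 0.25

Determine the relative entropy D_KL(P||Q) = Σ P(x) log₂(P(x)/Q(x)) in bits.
0.7707 bits

D_KL(P||Q) = Σ P(x) log₂(P(x)/Q(x))

Computing term by term:
  P(1)·log₂(P(1)/Q(1)) = 0.0099·log₂(0.0099/0.25) = -0.04612
  P(2)·log₂(P(2)/Q(2)) = 0.0393·log₂(0.0393/0.25) = -0.10490
  P(3)·log₂(P(3)/Q(3)) = 0.5898·log₂(0.5898/0.25) = 0.73035
  P(4)·log₂(P(4)/Q(4)) = 0.361·log₂(0.361/0.25) = 0.19136

D_KL(P||Q) = -0.04612 - 0.10490 + 0.73035 + 0.19136 = 0.77069 ≈ 0.7707 bits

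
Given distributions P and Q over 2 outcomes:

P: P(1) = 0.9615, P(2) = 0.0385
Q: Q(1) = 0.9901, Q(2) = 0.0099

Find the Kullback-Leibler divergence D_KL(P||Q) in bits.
0.0348 bits

D_KL(P||Q) = Σ P(x) log₂(P(x)/Q(x))

Computing term by term:
  P(1)·log₂(P(1)/Q(1)) = 0.9615·log₂(0.9615/0.9901) = -0.04066
  P(2)·log₂(P(2)/Q(2)) = 0.0385·log₂(0.0385/0.0099) = 0.07544

D_KL(P||Q) = -0.04066 + 0.07544 = 0.03478 ≈ 0.0348 bits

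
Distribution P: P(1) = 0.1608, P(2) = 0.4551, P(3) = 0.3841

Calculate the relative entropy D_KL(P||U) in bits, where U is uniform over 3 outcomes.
0.1139 bits

U(i) = 1/3 for all i

D_KL(P||U) = Σ P(x) log₂(P(x) / (1/3))
           = Σ P(x) log₂(P(x)) + log₂(3)
           = log₂(3) - H(P)

H(P) = -Σ P(x) log₂(P(x)):
  -P(1)·log₂(P(1)) = -(0.1608)·log₂(0.1608) = 0.42398
  -P(2)·log₂(P(2)) = -(0.4551)·log₂(0.4551) = 0.51688
  -P(3)·log₂(P(3)) = -(0.3841)·log₂(0.3841) = 0.53023
H(P) = 0.42398 + 0.51688 + 0.53023 = 1.47109 bits

log₂(3) = 1.58496 bits

D_KL(P||U) = 1.58496 - 1.47109 = 0.11387 ≈ 0.1139 bits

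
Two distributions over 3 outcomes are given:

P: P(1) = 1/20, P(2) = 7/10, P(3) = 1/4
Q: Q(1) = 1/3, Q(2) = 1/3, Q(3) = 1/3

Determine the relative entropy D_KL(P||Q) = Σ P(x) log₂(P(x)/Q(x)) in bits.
0.5087 bits

D_KL(P||Q) = Σ P(x) log₂(P(x)/Q(x))

Computing term by term:
  P(1)·log₂(P(1)/Q(1)) = (1/20)·log₂((1/20)/(1/3)) = -0.13685
  P(2)·log₂(P(2)/Q(2)) = (7/10)·log₂((7/10)/(1/3)) = 0.74927
  P(3)·log₂(P(3)/Q(3)) = (1/4)·log₂((1/4)/(1/3)) = -0.10376

D_KL(P||Q) = -0.13685 + 0.74927 - 0.10376 = 0.50866 ≈ 0.5087 bits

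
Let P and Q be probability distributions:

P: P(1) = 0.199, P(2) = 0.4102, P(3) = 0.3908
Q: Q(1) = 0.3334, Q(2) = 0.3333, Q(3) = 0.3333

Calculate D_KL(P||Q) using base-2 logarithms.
0.0644 bits

D_KL(P||Q) = Σ P(x) log₂(P(x)/Q(x))

Computing term by term:
  P(1)·log₂(P(1)/Q(1)) = 0.199·log₂(0.199/0.3334) = -0.14815
  P(2)·log₂(P(2)/Q(2)) = 0.4102·log₂(0.4102/0.3333) = 0.12286
  P(3)·log₂(P(3)/Q(3)) = 0.3908·log₂(0.3908/0.3333) = 0.08973

D_KL(P||Q) = -0.14815 + 0.12286 + 0.08973 = 0.06444 ≈ 0.0644 bits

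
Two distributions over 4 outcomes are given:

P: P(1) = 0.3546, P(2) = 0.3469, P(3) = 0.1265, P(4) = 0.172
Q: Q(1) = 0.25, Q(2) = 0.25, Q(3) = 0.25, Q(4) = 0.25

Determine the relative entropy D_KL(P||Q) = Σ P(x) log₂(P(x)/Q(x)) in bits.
0.1256 bits

D_KL(P||Q) = Σ P(x) log₂(P(x)/Q(x))

Computing term by term:
  P(1)·log₂(P(1)/Q(1)) = 0.3546·log₂(0.3546/0.25) = 0.17881
  P(2)·log₂(P(2)/Q(2)) = 0.3469·log₂(0.3469/0.25) = 0.16394
  P(3)·log₂(P(3)/Q(3)) = 0.1265·log₂(0.1265/0.25) = -0.12432
  P(4)·log₂(P(4)/Q(4)) = 0.172·log₂(0.172/0.25) = -0.09280

D_KL(P||Q) = 0.17881 + 0.16394 - 0.12432 - 0.09280 = 0.12563 ≈ 0.1256 bits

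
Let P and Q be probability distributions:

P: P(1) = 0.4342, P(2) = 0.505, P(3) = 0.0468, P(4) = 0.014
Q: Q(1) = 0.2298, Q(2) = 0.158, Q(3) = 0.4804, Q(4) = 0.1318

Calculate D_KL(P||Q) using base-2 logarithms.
1.0426 bits

D_KL(P||Q) = Σ P(x) log₂(P(x)/Q(x))

Computing term by term:
  P(1)·log₂(P(1)/Q(1)) = 0.4342·log₂(0.4342/0.2298) = 0.39859
  P(2)·log₂(P(2)/Q(2)) = 0.505·log₂(0.505/0.158) = 0.84656
  P(3)·log₂(P(3)/Q(3)) = 0.0468·log₂(0.0468/0.4804) = -0.15723
  P(4)·log₂(P(4)/Q(4)) = 0.014·log₂(0.014/0.1318) = -0.04529

D_KL(P||Q) = 0.39859 + 0.84656 - 0.15723 - 0.04529 = 1.04263 ≈ 1.0426 bits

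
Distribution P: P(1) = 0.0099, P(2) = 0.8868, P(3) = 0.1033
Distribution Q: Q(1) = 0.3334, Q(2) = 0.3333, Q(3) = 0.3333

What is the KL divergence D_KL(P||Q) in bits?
1.0272 bits

D_KL(P||Q) = Σ P(x) log₂(P(x)/Q(x))

Computing term by term:
  P(1)·log₂(P(1)/Q(1)) = 0.0099·log₂(0.0099/0.3334) = -0.05023
  P(2)·log₂(P(2)/Q(2)) = 0.8868·log₂(0.8868/0.3333) = 1.25197
  P(3)·log₂(P(3)/Q(3)) = 0.1033·log₂(0.1033/0.3333) = -0.17458

D_KL(P||Q) = -0.05023 + 1.25197 - 0.17458 = 1.02716 ≈ 1.0272 bits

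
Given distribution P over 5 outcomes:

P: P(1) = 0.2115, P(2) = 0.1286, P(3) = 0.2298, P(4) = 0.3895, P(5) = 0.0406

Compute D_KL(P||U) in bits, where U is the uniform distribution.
0.2623 bits

U(i) = 1/5 for all i

D_KL(P||U) = Σ P(x) log₂(P(x) / (1/5))
           = Σ P(x) log₂(P(x)) + log₂(5)
           = log₂(5) - H(P)

H(P) = -Σ P(x) log₂(P(x)):
  -P(1)·log₂(P(1)) = -(0.2115)·log₂(0.2115) = 0.47403
  -P(2)·log₂(P(2)) = -(0.1286)·log₂(0.1286) = 0.38053
  -P(3)·log₂(P(3)) = -(0.2298)·log₂(0.2298) = 0.48753
  -P(4)·log₂(P(4)) = -(0.3895)·log₂(0.3895) = 0.52984
  -P(5)·log₂(P(5)) = -(0.0406)·log₂(0.0406) = 0.18767
H(P) = 0.47403 + 0.38053 + 0.48753 + 0.52984 + 0.18767 = 2.05960 bits

log₂(5) = 2.32193 bits

D_KL(P||U) = 2.32193 - 2.05960 = 0.26233 ≈ 0.2623 bits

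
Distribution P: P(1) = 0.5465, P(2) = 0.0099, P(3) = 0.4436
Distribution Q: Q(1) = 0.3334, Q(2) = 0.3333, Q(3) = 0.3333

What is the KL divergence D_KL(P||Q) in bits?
0.5224 bits

D_KL(P||Q) = Σ P(x) log₂(P(x)/Q(x))

Computing term by term:
  P(1)·log₂(P(1)/Q(1)) = 0.5465·log₂(0.5465/0.3334) = 0.38964
  P(2)·log₂(P(2)/Q(2)) = 0.0099·log₂(0.0099/0.3333) = -0.05023
  P(3)·log₂(P(3)/Q(3)) = 0.4436·log₂(0.4436/0.3333) = 0.18296

D_KL(P||Q) = 0.38964 - 0.05023 + 0.18296 = 0.52237 ≈ 0.5224 bits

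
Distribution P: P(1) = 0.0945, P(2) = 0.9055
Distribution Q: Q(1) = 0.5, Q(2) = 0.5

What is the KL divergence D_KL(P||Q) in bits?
0.5487 bits

D_KL(P||Q) = Σ P(x) log₂(P(x)/Q(x))

Computing term by term:
  P(1)·log₂(P(1)/Q(1)) = 0.0945·log₂(0.0945/0.5) = -0.22713
  P(2)·log₂(P(2)/Q(2)) = 0.9055·log₂(0.9055/0.5) = 0.77582

D_KL(P||Q) = -0.22713 + 0.77582 = 0.54869 ≈ 0.5487 bits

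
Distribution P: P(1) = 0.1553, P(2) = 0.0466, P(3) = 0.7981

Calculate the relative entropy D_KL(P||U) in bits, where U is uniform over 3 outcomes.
0.7019 bits

U(i) = 1/3 for all i

D_KL(P||U) = Σ P(x) log₂(P(x) / (1/3))
           = Σ P(x) log₂(P(x)) + log₂(3)
           = log₂(3) - H(P)

H(P) = -Σ P(x) log₂(P(x)):
  -P(1)·log₂(P(1)) = -(0.1553)·log₂(0.1553) = 0.41727
  -P(2)·log₂(P(2)) = -(0.0466)·log₂(0.0466) = 0.20614
  -P(3)·log₂(P(3)) = -(0.7981)·log₂(0.7981) = 0.25967
H(P) = 0.41727 + 0.20614 + 0.25967 = 0.88308 bits

log₂(3) = 1.58496 bits

D_KL(P||U) = 1.58496 - 0.88308 = 0.70188 ≈ 0.7019 bits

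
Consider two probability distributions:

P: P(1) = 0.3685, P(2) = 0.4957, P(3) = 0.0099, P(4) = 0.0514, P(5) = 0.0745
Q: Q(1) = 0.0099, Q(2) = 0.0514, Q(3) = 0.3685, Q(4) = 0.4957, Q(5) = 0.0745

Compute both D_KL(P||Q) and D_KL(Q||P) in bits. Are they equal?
D_KL(P||Q) = 3.3239 bits, D_KL(Q||P) = 3.3239 bits. Yes, in this case they are equal (although KL divergence is not symmetric in general).

D_KL(P||Q) = Σ P(x) log₂(P(x)/Q(x))

Computing term by term:
  P(1)·log₂(P(1)/Q(1)) = 0.3685·log₂(0.3685/0.0099) = 1.92287
  P(2)·log₂(P(2)/Q(2)) = 0.4957·log₂(0.4957/0.0514) = 1.62075
  P(3)·log₂(P(3)/Q(3)) = 0.0099·log₂(0.0099/0.3685) = -0.05166
  P(4)·log₂(P(4)/Q(4)) = 0.0514·log₂(0.0514/0.4957) = -0.16806
  P(5)·log₂(P(5)/Q(5)) = 0.0745·log₂(0.0745/0.0745) = 0.00000

D_KL(P||Q) = 1.92287 + 1.62075 - 0.05166 - 0.16806 + 0.00000 = 3.32390 ≈ 3.3239 bits

D_KL(Q||P) = Σ Q(x) log₂(Q(x)/P(x))

Computing term by term:
  Q(1)·log₂(Q(1)/P(1)) = 0.0099·log₂(0.0099/0.3685) = -0.05166
  Q(2)·log₂(Q(2)/P(2)) = 0.0514·log₂(0.0514/0.4957) = -0.16806
  Q(3)·log₂(Q(3)/P(3)) = 0.3685·log₂(0.3685/0.0099) = 1.92287
  Q(4)·log₂(Q(4)/P(4)) = 0.4957·log₂(0.4957/0.0514) = 1.62075
  Q(5)·log₂(Q(5)/P(5)) = 0.0745·log₂(0.0745/0.0745) = 0.00000

D_KL(Q||P) = -0.05166 - 0.16806 + 1.92287 + 1.62075 + 0.00000 = 3.32390 ≈ 3.3239 bits

These ARE equal here. Q is P with outcomes relabeled (Q(1) = P(3), Q(2) = P(4), Q(3) = P(1), Q(4) = P(2)) by a relabeling that is its own inverse, so the two sums contain exactly the same terms in a different order. This is a special case — KL divergence is not symmetric in general: D_KL(P||Q) ≠ D_KL(Q||P) for most P, Q.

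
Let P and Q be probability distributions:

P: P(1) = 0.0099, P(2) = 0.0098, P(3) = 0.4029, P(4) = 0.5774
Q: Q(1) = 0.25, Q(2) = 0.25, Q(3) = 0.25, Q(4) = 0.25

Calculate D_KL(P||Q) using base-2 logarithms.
0.8828 bits

D_KL(P||Q) = Σ P(x) log₂(P(x)/Q(x))

Computing term by term:
  P(1)·log₂(P(1)/Q(1)) = 0.0099·log₂(0.0099/0.25) = -0.04612
  P(2)·log₂(P(2)/Q(2)) = 0.0098·log₂(0.0098/0.25) = -0.04580
  P(3)·log₂(P(3)/Q(3)) = 0.4029·log₂(0.4029/0.25) = 0.27739
  P(4)·log₂(P(4)/Q(4)) = 0.5774·log₂(0.5774/0.25) = 0.69729

D_KL(P||Q) = -0.04612 - 0.04580 + 0.27739 + 0.69729 = 0.88276 ≈ 0.8828 bits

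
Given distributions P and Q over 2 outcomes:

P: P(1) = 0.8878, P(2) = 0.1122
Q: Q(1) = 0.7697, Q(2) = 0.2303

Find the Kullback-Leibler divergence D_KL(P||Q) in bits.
0.0664 bits

D_KL(P||Q) = Σ P(x) log₂(P(x)/Q(x))

Computing term by term:
  P(1)·log₂(P(1)/Q(1)) = 0.8878·log₂(0.8878/0.7697) = 0.18283
  P(2)·log₂(P(2)/Q(2)) = 0.1122·log₂(0.1122/0.2303) = -0.11640

D_KL(P||Q) = 0.18283 - 0.11640 = 0.06643 ≈ 0.0664 bits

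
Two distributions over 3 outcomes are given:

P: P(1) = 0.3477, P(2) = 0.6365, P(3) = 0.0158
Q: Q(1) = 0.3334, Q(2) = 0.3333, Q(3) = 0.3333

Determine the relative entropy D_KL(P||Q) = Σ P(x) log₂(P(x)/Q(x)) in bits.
0.5456 bits

D_KL(P||Q) = Σ P(x) log₂(P(x)/Q(x))

Computing term by term:
  P(1)·log₂(P(1)/Q(1)) = 0.3477·log₂(0.3477/0.3334) = 0.02107
  P(2)·log₂(P(2)/Q(2)) = 0.6365·log₂(0.6365/0.3333) = 0.59407
  P(3)·log₂(P(3)/Q(3)) = 0.0158·log₂(0.0158/0.3333) = -0.06950

D_KL(P||Q) = 0.02107 + 0.59407 - 0.06950 = 0.54564 ≈ 0.5456 bits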